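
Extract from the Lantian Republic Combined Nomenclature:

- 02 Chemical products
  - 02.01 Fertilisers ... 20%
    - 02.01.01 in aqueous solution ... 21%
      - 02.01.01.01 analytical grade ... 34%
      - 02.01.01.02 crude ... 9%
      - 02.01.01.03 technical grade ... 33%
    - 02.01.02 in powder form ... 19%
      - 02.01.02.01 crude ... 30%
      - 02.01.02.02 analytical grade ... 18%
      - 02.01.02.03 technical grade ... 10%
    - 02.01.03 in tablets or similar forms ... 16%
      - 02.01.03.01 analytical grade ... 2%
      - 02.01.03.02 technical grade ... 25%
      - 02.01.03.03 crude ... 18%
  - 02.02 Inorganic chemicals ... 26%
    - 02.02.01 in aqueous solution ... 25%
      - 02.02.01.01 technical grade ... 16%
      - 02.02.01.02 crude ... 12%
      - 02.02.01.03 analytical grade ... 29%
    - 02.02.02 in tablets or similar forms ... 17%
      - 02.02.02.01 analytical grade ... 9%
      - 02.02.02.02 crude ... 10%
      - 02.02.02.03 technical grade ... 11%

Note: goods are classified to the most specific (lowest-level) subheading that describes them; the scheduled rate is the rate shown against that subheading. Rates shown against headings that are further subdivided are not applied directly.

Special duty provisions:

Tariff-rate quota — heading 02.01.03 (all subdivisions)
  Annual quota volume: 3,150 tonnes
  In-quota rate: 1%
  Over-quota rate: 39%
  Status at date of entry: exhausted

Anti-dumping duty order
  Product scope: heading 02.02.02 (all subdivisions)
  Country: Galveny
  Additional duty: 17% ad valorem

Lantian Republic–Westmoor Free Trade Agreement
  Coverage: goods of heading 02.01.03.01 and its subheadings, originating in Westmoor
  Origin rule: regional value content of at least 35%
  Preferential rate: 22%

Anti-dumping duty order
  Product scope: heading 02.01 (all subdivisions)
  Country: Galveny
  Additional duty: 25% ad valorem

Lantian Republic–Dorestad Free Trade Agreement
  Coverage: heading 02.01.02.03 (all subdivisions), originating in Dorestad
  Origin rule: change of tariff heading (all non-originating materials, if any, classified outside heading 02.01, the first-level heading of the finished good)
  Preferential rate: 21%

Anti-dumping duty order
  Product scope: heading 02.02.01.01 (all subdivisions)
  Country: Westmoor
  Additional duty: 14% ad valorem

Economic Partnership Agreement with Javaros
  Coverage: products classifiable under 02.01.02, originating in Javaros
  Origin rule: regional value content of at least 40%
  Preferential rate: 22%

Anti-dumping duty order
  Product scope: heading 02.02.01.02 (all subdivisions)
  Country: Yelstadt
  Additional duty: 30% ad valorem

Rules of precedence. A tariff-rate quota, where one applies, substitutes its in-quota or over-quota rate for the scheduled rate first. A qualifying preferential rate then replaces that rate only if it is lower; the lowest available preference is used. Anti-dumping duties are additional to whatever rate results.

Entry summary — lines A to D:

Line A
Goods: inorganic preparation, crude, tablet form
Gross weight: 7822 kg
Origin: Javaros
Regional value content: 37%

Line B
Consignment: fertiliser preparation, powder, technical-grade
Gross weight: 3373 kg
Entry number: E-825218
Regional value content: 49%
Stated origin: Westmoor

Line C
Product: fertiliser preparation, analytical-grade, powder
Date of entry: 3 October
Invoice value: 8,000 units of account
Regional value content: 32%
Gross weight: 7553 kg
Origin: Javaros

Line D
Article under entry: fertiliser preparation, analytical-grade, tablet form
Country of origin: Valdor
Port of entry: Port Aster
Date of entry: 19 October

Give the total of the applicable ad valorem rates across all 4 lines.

Line A: inorganic → 02.02; tablet form → 02.02.02; crude → 02.02.02.02. Scheduled 10%. Javaros agreement on 02.01.02: 02.02.02.02 not covered. → 10%.
Line B: fertiliser → 02.01; powder → 02.01.02; technical-grade → 02.01.02.03. Scheduled 10%. Westmoor agreement on 02.01.03.01: 02.01.02.03 not covered. → 10%.
Line C: fertiliser → 02.01; powder → 02.01.02; analytical-grade → 02.01.02.02. Scheduled 18%. Javaros agreement on 02.01.02: RVC < 40%. → 18%.
Line D: fertiliser → 02.01; tablet form → 02.01.03; analytical-grade → 02.01.03.01. Scheduled 2%. quota on 02.01.03 exhausted → over-quota 39%. → 39%.
Sum: 10% + 10% + 18% + 39% = 77%.

77%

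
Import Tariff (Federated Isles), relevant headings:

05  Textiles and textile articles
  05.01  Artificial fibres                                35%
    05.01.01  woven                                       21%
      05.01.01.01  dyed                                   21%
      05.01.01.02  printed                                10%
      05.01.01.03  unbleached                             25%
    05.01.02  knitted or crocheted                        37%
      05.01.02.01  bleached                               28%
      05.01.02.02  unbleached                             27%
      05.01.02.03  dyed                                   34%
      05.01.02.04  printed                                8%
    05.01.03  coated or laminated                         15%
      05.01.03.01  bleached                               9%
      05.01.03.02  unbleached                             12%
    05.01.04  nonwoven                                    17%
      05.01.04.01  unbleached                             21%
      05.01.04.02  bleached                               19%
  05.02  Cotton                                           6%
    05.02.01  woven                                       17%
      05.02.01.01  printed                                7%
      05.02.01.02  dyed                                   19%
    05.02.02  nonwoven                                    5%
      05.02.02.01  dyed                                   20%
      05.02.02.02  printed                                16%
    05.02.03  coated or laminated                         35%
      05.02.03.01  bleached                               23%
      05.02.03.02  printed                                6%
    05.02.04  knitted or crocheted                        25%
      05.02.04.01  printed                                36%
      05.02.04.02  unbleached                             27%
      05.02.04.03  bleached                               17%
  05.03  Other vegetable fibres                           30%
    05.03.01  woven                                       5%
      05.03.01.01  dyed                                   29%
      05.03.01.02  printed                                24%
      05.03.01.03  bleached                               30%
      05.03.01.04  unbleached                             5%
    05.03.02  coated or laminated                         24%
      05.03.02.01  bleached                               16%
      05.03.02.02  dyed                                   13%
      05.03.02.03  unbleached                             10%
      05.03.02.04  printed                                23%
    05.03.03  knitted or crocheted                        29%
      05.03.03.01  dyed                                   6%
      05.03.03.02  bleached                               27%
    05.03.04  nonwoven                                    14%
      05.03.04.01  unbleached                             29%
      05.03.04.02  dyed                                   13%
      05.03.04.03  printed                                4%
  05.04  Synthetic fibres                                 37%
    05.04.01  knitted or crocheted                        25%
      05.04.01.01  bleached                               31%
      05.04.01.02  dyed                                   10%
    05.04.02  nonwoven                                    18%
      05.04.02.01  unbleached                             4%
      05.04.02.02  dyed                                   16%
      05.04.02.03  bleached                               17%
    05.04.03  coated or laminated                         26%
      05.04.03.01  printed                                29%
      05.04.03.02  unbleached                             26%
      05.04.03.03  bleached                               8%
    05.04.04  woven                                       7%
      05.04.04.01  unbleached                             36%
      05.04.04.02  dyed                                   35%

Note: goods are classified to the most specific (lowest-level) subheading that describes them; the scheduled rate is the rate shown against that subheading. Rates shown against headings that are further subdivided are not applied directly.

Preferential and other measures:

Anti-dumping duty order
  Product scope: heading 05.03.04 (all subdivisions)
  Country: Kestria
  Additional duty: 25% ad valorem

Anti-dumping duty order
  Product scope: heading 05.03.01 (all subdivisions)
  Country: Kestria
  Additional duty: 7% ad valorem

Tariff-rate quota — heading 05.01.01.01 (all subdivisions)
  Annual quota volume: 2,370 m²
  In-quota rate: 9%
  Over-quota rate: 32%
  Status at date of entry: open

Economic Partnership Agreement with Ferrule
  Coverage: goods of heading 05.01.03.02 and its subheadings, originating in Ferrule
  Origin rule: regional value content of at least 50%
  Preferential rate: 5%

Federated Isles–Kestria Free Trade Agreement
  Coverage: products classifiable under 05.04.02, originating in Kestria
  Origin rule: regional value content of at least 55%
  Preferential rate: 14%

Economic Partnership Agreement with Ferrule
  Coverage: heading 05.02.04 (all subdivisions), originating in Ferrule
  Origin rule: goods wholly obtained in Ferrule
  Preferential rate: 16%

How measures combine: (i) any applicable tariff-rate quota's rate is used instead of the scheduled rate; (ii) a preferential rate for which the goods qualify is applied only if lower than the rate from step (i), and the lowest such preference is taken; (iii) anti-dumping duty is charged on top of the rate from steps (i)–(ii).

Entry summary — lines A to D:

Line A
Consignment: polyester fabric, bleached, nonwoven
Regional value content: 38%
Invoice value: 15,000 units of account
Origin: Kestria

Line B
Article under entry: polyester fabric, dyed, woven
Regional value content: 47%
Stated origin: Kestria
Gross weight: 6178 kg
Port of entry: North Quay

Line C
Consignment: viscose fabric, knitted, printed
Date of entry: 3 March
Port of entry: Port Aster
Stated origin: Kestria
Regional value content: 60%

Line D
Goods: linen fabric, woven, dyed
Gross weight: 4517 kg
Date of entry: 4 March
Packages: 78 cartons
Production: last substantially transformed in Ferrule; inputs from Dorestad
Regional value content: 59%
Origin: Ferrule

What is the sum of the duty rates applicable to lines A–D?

Line A: polyester → 05.04; nonwoven → 05.04.02; bleached → 05.04.02.03. Scheduled 17%. Kestria agreement on 05.04.02: RVC < 55%. → 17%.
Line B: polyester → 05.04; woven → 05.04.04; dyed → 05.04.04.02. Scheduled 35%. Kestria agreement on 05.04.02: 05.04.04.02 not covered. → 35%.
Line C: viscose → 05.01; knitted → 05.01.02; printed → 05.01.02.04. Scheduled 8%. Kestria agreement on 05.04.02: 05.01.02.04 not covered. → 8%.
Line D: linen → 05.03; woven → 05.03.01; dyed → 05.03.01.01. Scheduled 29%. Ferrule agreement on 05.01.03.02: 05.03.01.01 not covered; Ferrule agreement on 05.02.04: 05.03.01.01 not covered. → 29%.
Sum: 17% + 35% + 8% + 29% = 89%.

89%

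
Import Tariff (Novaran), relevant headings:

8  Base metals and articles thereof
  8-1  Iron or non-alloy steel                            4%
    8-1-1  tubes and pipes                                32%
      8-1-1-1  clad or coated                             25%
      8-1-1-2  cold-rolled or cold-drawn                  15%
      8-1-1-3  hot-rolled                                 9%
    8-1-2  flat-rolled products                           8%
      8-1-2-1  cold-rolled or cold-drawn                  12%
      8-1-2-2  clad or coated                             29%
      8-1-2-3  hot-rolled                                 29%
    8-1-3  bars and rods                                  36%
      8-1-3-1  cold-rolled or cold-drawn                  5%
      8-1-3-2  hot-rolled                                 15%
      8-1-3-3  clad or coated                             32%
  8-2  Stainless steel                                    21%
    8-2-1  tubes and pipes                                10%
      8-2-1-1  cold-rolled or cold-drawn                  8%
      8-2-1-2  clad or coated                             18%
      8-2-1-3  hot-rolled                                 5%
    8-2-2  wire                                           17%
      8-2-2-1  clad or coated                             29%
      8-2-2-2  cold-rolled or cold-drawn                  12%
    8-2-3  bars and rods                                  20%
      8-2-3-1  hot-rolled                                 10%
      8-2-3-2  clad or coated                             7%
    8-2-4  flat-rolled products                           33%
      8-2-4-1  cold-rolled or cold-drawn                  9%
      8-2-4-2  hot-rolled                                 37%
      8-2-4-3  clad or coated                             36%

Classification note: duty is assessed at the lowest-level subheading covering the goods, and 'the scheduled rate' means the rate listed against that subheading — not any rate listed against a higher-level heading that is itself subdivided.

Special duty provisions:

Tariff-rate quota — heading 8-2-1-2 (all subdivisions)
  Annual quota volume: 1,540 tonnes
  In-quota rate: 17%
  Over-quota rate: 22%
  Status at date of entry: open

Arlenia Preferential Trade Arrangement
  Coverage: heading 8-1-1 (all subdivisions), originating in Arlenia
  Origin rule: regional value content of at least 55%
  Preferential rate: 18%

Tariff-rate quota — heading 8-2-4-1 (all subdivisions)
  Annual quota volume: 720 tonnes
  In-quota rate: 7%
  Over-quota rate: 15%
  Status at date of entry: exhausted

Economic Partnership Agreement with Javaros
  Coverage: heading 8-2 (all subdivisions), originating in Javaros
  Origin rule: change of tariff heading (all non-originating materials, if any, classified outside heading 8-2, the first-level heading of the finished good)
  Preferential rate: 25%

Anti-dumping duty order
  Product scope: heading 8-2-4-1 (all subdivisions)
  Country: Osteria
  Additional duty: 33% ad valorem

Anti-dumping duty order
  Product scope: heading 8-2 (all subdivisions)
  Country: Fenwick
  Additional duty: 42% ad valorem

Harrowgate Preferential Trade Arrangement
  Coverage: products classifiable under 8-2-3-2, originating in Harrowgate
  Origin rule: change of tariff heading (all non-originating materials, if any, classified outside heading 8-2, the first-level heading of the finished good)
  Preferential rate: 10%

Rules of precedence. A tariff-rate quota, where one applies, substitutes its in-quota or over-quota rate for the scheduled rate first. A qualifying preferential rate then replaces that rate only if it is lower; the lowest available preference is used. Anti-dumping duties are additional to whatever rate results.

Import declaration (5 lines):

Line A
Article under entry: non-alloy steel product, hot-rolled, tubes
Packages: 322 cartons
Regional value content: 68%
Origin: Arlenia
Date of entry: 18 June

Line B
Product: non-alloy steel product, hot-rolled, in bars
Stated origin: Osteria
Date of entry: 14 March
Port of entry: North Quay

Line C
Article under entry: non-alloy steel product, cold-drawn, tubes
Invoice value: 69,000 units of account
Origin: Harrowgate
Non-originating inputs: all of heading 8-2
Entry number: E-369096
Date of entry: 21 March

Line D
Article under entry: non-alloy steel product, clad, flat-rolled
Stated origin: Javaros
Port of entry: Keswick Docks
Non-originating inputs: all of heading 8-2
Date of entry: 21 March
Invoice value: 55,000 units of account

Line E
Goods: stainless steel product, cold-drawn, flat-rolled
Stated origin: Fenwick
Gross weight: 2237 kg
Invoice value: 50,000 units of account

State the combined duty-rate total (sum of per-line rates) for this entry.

125%

Line A: non-alloy steel → 8-1; tubes → 8-1-1; hot-rolled → 8-1-1-3. Scheduled 9%. Arlenia agreement on 8-1-1: RVC ≥ 55% → 18% available; preference 18% not lower than 9% → no reduction. → 9%.
Line B: non-alloy steel → 8-1; in bars → 8-1-3; hot-rolled → 8-1-3-2. Scheduled 15%. No special measure applies. → 15%.
Line C: non-alloy steel → 8-1; tubes → 8-1-1; cold-drawn → 8-1-1-2. Scheduled 15%. Harrowgate agreement on 8-2-3-2: 8-1-1-2 not covered. → 15%.
Line D: non-alloy steel → 8-1; flat-rolled → 8-1-2; clad → 8-1-2-2. Scheduled 29%. Javaros agreement on 8-2: 8-1-2-2 not covered. → 29%.
Line E: stainless steel → 8-2; flat-rolled → 8-2-4; cold-drawn → 8-2-4-1. Scheduled 9%. quota on 8-2-4-1 exhausted → over-quota 15%; anti-dumping (Fenwick, 8-2): +42%; total 15% + 42% = 57%. → 57%.
Sum: 9% + 15% + 15% + 29% + 57% = 125%.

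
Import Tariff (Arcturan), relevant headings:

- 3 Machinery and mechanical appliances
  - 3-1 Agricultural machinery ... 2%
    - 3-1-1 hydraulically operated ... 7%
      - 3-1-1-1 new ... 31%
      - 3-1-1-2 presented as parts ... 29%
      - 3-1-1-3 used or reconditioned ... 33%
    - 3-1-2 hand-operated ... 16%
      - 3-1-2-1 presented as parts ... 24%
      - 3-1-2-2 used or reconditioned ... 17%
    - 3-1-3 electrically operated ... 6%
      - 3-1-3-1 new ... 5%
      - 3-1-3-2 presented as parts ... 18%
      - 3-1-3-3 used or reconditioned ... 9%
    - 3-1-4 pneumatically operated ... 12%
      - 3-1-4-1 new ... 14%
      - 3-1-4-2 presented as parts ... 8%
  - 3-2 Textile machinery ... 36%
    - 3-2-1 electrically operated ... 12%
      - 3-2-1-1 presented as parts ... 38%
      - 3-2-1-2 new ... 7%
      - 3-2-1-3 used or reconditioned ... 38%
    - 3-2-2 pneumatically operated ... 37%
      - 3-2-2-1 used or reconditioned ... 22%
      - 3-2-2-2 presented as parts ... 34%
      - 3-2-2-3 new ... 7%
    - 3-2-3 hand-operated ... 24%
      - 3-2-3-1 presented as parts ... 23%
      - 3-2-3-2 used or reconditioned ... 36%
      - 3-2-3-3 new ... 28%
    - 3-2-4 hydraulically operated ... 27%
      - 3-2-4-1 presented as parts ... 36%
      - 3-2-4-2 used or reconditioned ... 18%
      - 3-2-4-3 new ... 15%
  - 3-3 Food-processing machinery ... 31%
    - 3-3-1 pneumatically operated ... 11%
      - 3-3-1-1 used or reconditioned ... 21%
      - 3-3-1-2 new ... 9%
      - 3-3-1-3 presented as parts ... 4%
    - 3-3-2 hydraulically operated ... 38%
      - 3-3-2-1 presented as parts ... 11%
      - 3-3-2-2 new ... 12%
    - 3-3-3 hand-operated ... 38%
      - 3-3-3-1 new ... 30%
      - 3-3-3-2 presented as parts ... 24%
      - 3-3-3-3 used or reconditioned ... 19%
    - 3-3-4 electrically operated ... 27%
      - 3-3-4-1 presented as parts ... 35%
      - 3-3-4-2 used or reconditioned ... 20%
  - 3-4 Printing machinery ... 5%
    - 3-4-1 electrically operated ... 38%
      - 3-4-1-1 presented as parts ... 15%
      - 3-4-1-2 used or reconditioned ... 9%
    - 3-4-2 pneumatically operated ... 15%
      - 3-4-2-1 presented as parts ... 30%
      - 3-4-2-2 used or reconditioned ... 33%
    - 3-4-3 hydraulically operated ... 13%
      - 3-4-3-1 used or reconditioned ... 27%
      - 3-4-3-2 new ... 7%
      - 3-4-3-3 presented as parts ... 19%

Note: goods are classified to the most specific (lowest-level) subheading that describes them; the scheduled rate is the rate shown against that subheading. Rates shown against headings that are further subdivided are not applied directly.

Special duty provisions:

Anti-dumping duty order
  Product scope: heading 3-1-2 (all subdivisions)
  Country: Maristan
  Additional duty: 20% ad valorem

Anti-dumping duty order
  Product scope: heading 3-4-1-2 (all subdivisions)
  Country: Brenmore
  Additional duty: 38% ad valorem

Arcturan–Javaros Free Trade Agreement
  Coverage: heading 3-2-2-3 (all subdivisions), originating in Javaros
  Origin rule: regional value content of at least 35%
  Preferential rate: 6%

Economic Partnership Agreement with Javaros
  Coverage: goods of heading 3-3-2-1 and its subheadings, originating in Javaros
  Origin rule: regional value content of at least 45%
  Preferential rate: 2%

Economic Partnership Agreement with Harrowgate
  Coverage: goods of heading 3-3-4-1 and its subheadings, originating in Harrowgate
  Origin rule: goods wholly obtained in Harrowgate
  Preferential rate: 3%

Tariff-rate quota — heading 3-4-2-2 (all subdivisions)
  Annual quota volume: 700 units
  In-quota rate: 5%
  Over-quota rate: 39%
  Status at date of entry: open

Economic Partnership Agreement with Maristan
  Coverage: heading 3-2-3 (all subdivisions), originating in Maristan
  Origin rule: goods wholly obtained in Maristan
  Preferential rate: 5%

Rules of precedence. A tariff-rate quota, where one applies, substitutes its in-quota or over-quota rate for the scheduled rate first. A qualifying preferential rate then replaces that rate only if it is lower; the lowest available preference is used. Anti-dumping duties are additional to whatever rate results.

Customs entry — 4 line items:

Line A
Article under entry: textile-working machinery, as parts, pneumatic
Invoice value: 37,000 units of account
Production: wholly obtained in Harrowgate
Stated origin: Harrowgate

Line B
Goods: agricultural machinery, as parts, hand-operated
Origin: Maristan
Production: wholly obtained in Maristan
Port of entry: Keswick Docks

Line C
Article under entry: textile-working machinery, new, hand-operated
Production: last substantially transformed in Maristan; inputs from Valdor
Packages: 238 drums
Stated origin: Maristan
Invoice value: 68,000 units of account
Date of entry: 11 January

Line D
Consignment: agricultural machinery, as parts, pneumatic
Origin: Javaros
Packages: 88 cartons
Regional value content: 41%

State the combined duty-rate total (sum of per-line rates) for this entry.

Line A: textile-working → 3-2; pneumatic → 3-2-2; as parts → 3-2-2-2. Scheduled 34%. Harrowgate agreement on 3-3-4-1: 3-2-2-2 not covered. → 34%.
Line B: agricultural → 3-1; hand-operated → 3-1-2; as parts → 3-1-2-1. Scheduled 24%. Maristan agreement on 3-2-3: 3-1-2-1 not covered; anti-dumping (Maristan, 3-1-2): +20%; total 24% + 20% = 44%. → 44%.
Line C: textile-working → 3-2; hand-operated → 3-2-3; new → 3-2-3-3. Scheduled 28%. Maristan agreement on 3-2-3: not wholly obtained. → 28%.
Line D: agricultural → 3-1; pneumatic → 3-1-4; as parts → 3-1-4-2. Scheduled 8%. Javaros agreement on 3-2-2-3: 3-1-4-2 not covered; Javaros agreement on 3-3-2-1: 3-1-4-2 not covered. → 8%.
Sum: 34% + 44% + 28% + 8% = 114%.

114%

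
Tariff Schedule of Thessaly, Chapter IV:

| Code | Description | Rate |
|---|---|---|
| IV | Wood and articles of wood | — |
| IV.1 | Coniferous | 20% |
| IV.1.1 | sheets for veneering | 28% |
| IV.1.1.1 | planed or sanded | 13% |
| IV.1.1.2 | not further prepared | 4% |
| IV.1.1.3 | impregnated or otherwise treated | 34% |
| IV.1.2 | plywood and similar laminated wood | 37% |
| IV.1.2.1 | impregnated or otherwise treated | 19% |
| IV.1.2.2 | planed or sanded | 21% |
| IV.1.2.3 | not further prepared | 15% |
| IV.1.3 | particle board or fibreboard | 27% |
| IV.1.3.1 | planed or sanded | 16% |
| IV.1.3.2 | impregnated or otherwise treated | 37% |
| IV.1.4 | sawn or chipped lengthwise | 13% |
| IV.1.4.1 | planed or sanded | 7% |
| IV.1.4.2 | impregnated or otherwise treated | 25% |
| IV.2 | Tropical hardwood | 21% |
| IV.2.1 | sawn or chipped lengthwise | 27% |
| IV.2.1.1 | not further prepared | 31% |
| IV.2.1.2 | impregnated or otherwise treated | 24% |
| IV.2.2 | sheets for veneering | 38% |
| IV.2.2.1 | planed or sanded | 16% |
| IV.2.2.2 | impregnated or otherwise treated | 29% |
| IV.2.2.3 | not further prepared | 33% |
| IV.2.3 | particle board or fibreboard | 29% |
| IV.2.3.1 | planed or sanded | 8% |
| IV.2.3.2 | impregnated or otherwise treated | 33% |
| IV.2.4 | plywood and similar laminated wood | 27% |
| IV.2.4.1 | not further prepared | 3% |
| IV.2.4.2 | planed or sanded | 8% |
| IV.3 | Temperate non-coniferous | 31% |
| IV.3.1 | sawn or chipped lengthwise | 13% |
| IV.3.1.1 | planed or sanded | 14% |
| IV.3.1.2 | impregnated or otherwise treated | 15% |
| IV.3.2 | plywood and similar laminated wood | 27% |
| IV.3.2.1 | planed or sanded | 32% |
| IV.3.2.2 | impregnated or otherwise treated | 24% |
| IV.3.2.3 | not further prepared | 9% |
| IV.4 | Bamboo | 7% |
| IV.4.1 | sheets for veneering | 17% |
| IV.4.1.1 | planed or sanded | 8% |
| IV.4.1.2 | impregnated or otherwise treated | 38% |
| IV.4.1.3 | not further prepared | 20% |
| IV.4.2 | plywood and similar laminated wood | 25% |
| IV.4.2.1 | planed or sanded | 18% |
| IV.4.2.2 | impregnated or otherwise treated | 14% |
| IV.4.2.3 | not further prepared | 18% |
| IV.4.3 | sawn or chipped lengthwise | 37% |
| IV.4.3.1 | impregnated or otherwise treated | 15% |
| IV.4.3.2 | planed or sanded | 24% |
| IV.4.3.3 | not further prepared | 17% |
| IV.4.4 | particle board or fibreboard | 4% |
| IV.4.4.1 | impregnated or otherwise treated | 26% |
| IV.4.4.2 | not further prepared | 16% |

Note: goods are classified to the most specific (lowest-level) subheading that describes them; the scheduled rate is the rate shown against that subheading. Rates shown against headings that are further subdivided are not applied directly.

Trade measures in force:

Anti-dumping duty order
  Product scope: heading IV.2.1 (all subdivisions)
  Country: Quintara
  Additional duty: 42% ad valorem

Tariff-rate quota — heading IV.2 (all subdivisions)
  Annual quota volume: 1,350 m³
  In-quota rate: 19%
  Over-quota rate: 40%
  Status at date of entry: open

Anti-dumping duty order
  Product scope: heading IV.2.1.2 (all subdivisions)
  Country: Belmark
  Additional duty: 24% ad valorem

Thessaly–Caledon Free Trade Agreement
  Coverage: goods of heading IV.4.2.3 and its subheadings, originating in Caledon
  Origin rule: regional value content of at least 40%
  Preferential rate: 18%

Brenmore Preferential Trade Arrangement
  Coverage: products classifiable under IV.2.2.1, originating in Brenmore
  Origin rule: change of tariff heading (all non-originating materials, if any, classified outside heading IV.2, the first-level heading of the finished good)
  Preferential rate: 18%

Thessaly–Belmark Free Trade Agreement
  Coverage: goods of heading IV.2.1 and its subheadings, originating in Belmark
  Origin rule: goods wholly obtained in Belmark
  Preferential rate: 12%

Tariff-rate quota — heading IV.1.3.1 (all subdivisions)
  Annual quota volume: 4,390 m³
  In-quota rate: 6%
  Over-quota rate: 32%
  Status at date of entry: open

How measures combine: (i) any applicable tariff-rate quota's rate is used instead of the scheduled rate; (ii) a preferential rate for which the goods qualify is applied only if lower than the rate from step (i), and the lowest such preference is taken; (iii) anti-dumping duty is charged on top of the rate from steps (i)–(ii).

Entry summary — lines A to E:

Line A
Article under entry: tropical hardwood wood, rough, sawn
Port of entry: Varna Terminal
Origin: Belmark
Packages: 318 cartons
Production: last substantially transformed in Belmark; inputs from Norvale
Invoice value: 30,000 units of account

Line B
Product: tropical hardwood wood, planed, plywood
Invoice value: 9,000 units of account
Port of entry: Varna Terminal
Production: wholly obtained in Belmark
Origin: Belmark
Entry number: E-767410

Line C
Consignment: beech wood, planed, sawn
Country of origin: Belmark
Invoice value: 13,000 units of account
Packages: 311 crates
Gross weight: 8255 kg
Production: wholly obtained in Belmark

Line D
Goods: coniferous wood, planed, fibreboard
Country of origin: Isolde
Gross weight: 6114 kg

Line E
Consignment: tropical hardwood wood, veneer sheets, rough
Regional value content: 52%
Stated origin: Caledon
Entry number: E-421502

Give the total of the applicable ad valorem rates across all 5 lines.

77%

Line A: tropical hardwood → IV.2; sawn → IV.2.1; rough → IV.2.1.1. Scheduled 31%. quota on IV.2 open → in-quota 19%; Belmark agreement on IV.2.1: not wholly obtained. → 19%.
Line B: tropical hardwood → IV.2; plywood → IV.2.4; planed → IV.2.4.2. Scheduled 8%. quota on IV.2 open → in-quota 19%; Belmark agreement on IV.2.1: IV.2.4.2 not covered. → 19%.
Line C: beech → IV.3; sawn → IV.3.1; planed → IV.3.1.1. Scheduled 14%. Belmark agreement on IV.2.1: IV.3.1.1 not covered. → 14%.
Line D: coniferous → IV.1; fibreboard → IV.1.3; planed → IV.1.3.1. Scheduled 16%. quota on IV.1.3.1 open → in-quota 6%. → 6%.
Line E: tropical hardwood → IV.2; veneer sheets → IV.2.2; rough → IV.2.2.3. Scheduled 33%. quota on IV.2 open → in-quota 19%; Caledon agreement on IV.4.2.3: IV.2.2.3 not covered. → 19%.
Sum: 19% + 19% + 14% + 6% + 19% = 77%.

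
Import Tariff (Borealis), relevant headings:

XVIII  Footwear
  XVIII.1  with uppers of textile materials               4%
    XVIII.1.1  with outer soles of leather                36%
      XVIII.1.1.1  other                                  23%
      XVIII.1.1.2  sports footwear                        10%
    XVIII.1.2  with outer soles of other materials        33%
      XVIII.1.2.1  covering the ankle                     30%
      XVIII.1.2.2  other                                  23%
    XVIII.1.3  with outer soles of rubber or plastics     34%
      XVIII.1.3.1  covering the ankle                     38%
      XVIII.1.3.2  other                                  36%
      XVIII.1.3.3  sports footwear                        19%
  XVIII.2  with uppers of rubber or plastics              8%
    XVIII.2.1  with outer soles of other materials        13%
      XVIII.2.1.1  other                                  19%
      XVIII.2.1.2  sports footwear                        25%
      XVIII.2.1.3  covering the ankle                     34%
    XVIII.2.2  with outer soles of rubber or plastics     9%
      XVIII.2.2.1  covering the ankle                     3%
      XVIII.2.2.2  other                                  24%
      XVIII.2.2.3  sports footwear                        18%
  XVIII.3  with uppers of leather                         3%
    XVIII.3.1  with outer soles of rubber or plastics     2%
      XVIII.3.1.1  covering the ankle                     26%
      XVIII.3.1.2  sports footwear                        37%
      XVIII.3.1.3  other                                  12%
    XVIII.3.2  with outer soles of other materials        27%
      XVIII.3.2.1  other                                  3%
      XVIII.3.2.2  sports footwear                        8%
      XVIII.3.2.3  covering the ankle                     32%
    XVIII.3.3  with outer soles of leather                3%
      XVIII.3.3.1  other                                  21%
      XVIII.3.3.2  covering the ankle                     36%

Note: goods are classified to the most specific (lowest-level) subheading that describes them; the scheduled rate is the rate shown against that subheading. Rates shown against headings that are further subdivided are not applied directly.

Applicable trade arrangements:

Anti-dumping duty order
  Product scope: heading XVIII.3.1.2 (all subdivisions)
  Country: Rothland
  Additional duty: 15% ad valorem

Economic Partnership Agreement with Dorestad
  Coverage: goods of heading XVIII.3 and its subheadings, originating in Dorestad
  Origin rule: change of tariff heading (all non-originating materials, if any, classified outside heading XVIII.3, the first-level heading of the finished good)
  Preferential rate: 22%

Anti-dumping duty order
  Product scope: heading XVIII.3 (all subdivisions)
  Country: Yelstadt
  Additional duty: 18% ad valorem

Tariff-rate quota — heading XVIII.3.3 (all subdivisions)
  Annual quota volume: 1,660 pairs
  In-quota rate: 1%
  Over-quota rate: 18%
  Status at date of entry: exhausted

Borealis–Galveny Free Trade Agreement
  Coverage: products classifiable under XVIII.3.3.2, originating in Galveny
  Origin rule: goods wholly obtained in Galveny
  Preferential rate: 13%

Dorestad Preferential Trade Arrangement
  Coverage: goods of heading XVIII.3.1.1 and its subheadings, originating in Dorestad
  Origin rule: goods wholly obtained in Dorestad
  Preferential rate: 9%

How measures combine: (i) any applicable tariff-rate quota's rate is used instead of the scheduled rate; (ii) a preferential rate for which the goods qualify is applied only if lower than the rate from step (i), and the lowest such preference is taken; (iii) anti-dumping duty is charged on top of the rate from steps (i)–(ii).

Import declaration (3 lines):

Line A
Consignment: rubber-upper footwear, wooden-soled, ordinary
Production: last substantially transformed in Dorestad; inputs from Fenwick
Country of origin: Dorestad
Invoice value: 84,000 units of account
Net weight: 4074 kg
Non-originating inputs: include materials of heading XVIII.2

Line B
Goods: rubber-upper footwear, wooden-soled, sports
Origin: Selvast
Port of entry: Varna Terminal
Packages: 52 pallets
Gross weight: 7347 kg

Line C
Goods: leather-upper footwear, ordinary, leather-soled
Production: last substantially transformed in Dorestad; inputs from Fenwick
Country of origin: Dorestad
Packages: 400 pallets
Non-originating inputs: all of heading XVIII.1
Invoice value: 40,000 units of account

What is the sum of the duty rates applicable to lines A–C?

Line A: rubber-upper → XVIII.2; wooden-soled → XVIII.2.1; ordinary → XVIII.2.1.1. Scheduled 19%. Dorestad agreement on XVIII.3: XVIII.2.1.1 not covered; Dorestad agreement on XVIII.3.1.1: XVIII.2.1.1 not covered. → 19%.
Line B: rubber-upper → XVIII.2; wooden-soled → XVIII.2.1; sports → XVIII.2.1.2. Scheduled 25%. No special measure applies. → 25%.
Line C: leather-upper → XVIII.3; leather-soled → XVIII.3.3; ordinary → XVIII.3.3.1. Scheduled 21%. quota on XVIII.3.3 exhausted → over-quota 18%; Dorestad agreement on XVIII.3: CTH met → 22% available; Dorestad agreement on XVIII.3.1.1: XVIII.3.3.1 not covered; preference 22% not lower than 18% → no reduction. → 18%.
Sum: 19% + 25% + 18% = 62%.

62%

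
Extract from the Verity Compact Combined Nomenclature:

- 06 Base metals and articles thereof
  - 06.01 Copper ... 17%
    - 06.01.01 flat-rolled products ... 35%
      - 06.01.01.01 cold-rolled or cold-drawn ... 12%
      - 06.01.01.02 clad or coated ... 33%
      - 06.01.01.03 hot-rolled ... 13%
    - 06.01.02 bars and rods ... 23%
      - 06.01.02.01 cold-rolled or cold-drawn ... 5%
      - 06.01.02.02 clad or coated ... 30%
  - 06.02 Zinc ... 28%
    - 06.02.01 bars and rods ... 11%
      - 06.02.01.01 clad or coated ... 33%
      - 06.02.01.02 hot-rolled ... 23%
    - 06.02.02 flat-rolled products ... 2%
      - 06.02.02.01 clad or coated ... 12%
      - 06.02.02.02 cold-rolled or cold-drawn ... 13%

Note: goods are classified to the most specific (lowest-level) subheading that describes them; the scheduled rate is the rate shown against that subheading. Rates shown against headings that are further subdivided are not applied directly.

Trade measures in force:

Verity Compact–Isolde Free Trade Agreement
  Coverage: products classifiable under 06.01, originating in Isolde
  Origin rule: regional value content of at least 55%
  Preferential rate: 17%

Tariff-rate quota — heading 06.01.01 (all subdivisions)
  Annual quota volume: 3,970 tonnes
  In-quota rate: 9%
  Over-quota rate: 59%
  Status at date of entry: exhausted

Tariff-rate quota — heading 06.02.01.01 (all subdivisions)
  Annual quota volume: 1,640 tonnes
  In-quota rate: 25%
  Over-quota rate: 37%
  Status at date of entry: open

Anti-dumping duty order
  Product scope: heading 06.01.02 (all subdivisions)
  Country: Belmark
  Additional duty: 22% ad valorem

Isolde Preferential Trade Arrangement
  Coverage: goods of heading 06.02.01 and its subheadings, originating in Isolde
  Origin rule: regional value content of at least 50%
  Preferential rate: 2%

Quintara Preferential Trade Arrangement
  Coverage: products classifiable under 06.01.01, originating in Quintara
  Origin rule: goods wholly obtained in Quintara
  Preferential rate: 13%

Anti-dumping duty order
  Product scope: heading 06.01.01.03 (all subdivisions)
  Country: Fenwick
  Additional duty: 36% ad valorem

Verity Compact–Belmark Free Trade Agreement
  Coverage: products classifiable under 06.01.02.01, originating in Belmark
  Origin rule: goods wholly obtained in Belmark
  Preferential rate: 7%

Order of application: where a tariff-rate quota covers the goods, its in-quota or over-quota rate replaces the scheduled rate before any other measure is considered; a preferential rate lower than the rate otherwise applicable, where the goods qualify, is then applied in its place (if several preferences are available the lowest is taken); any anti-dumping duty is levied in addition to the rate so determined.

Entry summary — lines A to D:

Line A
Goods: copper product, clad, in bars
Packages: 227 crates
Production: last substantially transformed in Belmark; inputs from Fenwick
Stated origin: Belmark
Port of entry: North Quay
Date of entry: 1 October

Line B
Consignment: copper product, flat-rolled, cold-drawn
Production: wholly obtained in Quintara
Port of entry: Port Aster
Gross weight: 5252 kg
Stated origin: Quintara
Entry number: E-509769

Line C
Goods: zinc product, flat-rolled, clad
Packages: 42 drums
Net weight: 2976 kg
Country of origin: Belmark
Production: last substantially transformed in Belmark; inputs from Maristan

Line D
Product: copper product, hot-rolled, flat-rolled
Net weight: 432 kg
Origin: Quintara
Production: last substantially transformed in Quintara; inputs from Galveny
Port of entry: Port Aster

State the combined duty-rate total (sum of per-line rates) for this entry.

Line A: copper → 06.01; in bars → 06.01.02; clad → 06.01.02.02. Scheduled 30%. Belmark agreement on 06.01.02.01: 06.01.02.02 not covered; anti-dumping (Belmark, 06.01.02): +22%; total 30% + 22% = 52%. → 52%.
Line B: copper → 06.01; flat-rolled → 06.01.01; cold-drawn → 06.01.01.01. Scheduled 12%. quota on 06.01.01 exhausted → over-quota 59%; Quintara agreement on 06.01.01: wholly obtained → 13% available; preferential 13%. → 13%.
Line C: zinc → 06.02; flat-rolled → 06.02.02; clad → 06.02.02.01. Scheduled 12%. Belmark agreement on 06.01.02.01: 06.02.02.01 not covered. → 12%.
Line D: copper → 06.01; flat-rolled → 06.01.01; hot-rolled → 06.01.01.03. Scheduled 13%. quota on 06.01.01 exhausted → over-quota 59%; Quintara agreement on 06.01.01: not wholly obtained. → 59%.
Sum: 52% + 13% + 12% + 59% = 136%.

136%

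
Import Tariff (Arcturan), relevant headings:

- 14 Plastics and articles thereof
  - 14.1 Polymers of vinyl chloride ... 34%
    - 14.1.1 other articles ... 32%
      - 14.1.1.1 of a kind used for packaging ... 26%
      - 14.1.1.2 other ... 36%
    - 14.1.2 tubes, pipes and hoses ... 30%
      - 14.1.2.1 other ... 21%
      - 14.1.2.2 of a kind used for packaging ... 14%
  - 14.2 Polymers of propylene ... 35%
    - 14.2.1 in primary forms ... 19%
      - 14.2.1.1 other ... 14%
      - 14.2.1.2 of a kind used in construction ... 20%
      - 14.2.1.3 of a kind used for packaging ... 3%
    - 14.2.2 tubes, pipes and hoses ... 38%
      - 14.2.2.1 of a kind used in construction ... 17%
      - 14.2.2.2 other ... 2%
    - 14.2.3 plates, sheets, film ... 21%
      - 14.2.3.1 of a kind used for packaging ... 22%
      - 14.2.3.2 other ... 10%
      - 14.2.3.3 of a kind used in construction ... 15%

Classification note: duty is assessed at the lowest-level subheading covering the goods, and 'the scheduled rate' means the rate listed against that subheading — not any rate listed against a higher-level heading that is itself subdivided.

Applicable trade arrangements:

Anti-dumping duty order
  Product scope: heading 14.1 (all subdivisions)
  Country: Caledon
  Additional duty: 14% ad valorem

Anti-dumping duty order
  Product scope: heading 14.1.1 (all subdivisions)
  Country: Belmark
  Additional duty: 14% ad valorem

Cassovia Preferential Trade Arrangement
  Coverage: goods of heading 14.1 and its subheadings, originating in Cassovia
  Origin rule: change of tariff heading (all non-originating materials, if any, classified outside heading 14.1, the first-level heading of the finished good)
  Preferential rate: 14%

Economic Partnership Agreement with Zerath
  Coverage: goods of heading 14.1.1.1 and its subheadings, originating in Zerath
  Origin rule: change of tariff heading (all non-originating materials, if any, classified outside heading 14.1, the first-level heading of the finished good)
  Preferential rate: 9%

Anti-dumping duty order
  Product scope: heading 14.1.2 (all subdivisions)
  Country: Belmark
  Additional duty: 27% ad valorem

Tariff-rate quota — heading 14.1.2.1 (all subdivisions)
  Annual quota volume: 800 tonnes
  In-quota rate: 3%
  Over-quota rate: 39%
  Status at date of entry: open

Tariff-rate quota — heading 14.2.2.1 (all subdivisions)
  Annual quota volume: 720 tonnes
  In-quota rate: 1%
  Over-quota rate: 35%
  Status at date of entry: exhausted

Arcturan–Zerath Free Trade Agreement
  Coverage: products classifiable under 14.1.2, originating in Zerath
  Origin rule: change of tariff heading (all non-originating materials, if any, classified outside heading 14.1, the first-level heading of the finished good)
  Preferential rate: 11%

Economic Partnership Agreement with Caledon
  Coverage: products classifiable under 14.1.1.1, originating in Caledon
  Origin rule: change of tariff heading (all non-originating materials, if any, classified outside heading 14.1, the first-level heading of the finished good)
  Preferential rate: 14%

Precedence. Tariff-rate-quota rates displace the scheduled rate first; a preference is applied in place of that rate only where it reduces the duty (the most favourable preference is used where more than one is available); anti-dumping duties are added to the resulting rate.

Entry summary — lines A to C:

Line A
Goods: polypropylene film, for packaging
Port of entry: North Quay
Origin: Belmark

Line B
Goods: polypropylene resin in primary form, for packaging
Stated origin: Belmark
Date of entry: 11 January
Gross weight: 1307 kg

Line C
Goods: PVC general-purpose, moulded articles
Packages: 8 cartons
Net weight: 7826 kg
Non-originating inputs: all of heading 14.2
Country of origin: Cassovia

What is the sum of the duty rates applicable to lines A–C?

39%

Line A: polypropylene → 14.2; film → 14.2.3; for packaging → 14.2.3.1. Scheduled 22%. No special measure applies. → 22%.
Line B: polypropylene → 14.2; resin in primary form → 14.2.1; for packaging → 14.2.1.3. Scheduled 3%. No special measure applies. → 3%.
Line C: PVC → 14.1; moulded articles → 14.1.1; general-purpose → 14.1.1.2. Scheduled 36%. Cassovia agreement on 14.1: CTH met → 14% available; preferential 14%. → 14%.
Sum: 22% + 3% + 14% = 39%.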